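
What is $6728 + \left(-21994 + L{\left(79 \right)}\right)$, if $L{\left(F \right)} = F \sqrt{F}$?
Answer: $-15266 + 79 \sqrt{79} \approx -14564.0$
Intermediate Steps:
$L{\left(F \right)} = F^{\frac{3}{2}}$
$6728 + \left(-21994 + L{\left(79 \right)}\right) = 6728 - \left(21994 - 79^{\frac{3}{2}}\right) = 6728 - \left(21994 - 79 \sqrt{79}\right) = -15266 + 79 \sqrt{79}$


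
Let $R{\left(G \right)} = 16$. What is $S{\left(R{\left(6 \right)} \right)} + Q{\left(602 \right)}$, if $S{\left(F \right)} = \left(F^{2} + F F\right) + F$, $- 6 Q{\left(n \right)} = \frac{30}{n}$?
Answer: $\frac{317851}{602} \approx 527.99$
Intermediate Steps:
$Q{\left(n \right)} = - \frac{5}{n}$ ($Q{\left(n \right)} = - \frac{30 \frac{1}{n}}{6} = - \frac{5}{n}$)
$S{\left(F \right)} = F + 2 F^{2}$ ($S{\left(F \right)} = \left(F^{2} + F^{2}\right) + F = 2 F^{2} + F = F + 2 F^{2}$)
$S{\left(R{\left(6 \right)} \right)} + Q{\left(602 \right)} = 16 \left(1 + 2 \cdot 16\right) - \frac{5}{602} = 16 \left(1 + 32\right) - \frac{5}{602} = 16 \cdot 33 - \frac{5}{602} = 528 - \frac{5}{602} = \frac{317851}{602}$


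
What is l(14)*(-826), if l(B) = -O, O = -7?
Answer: -5782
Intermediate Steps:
l(B) = 7 (l(B) = -1*(-7) = 7)
l(14)*(-826) = 7*(-826) = -5782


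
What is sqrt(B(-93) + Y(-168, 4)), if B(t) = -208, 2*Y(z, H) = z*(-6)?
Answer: 2*sqrt(74) ≈ 17.205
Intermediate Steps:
Y(z, H) = -3*z (Y(z, H) = (z*(-6))/2 = (-6*z)/2 = -3*z)
sqrt(B(-93) + Y(-168, 4)) = sqrt(-208 - 3*(-168)) = sqrt(-208 + 504) = sqrt(296) = 2*sqrt(74)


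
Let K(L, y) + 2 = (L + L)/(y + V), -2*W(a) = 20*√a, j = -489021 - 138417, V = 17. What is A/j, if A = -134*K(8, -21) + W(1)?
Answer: -397/313719 ≈ -0.0012655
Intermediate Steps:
j = -627438
W(a) = -10*√a
K(L, y) = -2 + 2*L/(17 + y) (K(L, y) = -2 + (L + L)/(y + 17) = -2 + (2*L)/(17 + y) = -2 + 2*L/(17 + y))
A = 794 (A = -268*(-17 + 8 - 1*(-21))/(17 - 21) - 10*√1 = -268*(-17 + 8 + 21)/(-4) - 10*1 = -268*(-1)*12/4 - 10 = -134*(-6) - 10 = 804 - 10 = 794)
A/j = 794/(-627438) = 794*(-1/627438) = -397/313719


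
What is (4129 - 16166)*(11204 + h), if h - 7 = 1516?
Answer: -153194899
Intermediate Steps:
h = 1523 (h = 7 + 1516 = 1523)
(4129 - 16166)*(11204 + h) = (4129 - 16166)*(11204 + 1523) = -12037*12727 = -153194899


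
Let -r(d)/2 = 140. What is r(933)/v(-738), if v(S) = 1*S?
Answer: 140/369 ≈ 0.37940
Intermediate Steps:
v(S) = S
r(d) = -280 (r(d) = -2*140 = -280)
r(933)/v(-738) = -280/(-738) = -280*(-1/738) = 140/369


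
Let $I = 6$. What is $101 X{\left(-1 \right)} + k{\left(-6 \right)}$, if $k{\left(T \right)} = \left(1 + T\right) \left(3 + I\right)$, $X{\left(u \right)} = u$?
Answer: $-146$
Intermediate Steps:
$k{\left(T \right)} = 9 + 9 T$ ($k{\left(T \right)} = \left(1 + T\right) \left(3 + 6\right) = \left(1 + T\right) 9 = 9 + 9 T$)
$101 X{\left(-1 \right)} + k{\left(-6 \right)} = 101 \left(-1\right) + \left(9 + 9 \left(-6\right)\right) = -101 + \left(9 - 54\right) = -101 - 45 = -146$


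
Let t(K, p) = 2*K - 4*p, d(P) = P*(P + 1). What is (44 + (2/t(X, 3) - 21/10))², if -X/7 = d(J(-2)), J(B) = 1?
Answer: 700569/400 ≈ 1751.4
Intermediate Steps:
d(P) = P*(1 + P)
X = -14 (X = -7*(1 + 1) = -7*2 = -14)
t(K, p) = -4*p + 2*K
(44 + (2/t(X, 3) - 21/10))² = (44 + (2/(-4*3 + 2*(-14)) - 21/10))² = (44 + (2/(-12 - 28) - 21*⅒))² = (44 + (2/(-40) - 21/10))² = (44 + (2*(-1/40) - 21/10))² = (44 + (-1/20 - 21/10))² = (44 - 43/20)² = (837/20)² = 700569/400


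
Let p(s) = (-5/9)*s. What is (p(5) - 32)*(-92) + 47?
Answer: 29219/9 ≈ 3246.6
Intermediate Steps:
p(s) = -5*s/9 (p(s) = (-5*⅑)*s = -5*s/9)
(p(5) - 32)*(-92) + 47 = (-5/9*5 - 32)*(-92) + 47 = (-25/9 - 32)*(-92) + 47 = -313/9*(-92) + 47 = 28796/9 + 47 = 29219/9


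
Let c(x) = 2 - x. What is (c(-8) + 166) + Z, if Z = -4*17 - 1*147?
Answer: -39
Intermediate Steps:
Z = -215 (Z = -68 - 147 = -215)
(c(-8) + 166) + Z = ((2 - 1*(-8)) + 166) - 215 = ((2 + 8) + 166) - 215 = (10 + 166) - 215 = 176 - 215 = -39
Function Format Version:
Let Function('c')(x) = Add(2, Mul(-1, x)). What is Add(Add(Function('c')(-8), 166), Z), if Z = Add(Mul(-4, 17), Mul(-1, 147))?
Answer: -39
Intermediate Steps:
Z = -215 (Z = Add(-68, -147) = -215)
Add(Add(Function('c')(-8), 166), Z) = Add(Add(Add(2, Mul(-1, -8)), 166), -215) = Add(Add(Add(2, 8), 166), -215) = Add(Add(10, 166), -215) = Add(176, -215) = -39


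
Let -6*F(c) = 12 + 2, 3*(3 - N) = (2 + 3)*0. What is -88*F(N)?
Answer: 616/3 ≈ 205.33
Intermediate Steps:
N = 3 (N = 3 - (2 + 3)*0/3 = 3 - 5*0/3 = 3 - ⅓*0 = 3 + 0 = 3)
F(c) = -7/3 (F(c) = -(12 + 2)/6 = -⅙*14 = -7/3)
-88*F(N) = -88*(-7/3) = 616/3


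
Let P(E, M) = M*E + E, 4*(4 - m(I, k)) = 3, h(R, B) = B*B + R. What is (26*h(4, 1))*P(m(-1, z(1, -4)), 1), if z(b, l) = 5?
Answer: 845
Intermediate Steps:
h(R, B) = R + B**2 (h(R, B) = B**2 + R = R + B**2)
m(I, k) = 13/4 (m(I, k) = 4 - 1/4*3 = 4 - 3/4 = 13/4)
P(E, M) = E + E*M (P(E, M) = E*M + E = E + E*M)
(26*h(4, 1))*P(m(-1, z(1, -4)), 1) = (26*(4 + 1**2))*(13*(1 + 1)/4) = (26*(4 + 1))*((13/4)*2) = (26*5)*(13/2) = 130*(13/2) = 845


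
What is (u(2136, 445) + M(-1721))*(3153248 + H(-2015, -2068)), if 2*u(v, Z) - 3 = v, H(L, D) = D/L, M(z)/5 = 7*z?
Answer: -375925563860414/2015 ≈ -1.8656e+11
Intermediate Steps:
M(z) = 35*z (M(z) = 5*(7*z) = 35*z)
u(v, Z) = 3/2 + v/2
(u(2136, 445) + M(-1721))*(3153248 + H(-2015, -2068)) = ((3/2 + (½)*2136) + 35*(-1721))*(3153248 - 2068/(-2015)) = ((3/2 + 1068) - 60235)*(3153248 - 2068*(-1/2015)) = (2139/2 - 60235)*(3153248 + 2068/2015) = -118331/2*6353796788/2015 = -375925563860414/2015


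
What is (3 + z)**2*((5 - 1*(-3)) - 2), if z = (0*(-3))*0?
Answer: 54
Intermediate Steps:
z = 0 (z = 0*0 = 0)
(3 + z)**2*((5 - 1*(-3)) - 2) = (3 + 0)**2*((5 - 1*(-3)) - 2) = 3**2*((5 + 3) - 2) = 9*(8 - 2) = 9*6 = 54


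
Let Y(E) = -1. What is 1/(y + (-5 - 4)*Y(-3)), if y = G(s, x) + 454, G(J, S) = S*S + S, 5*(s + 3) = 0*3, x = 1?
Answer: 1/465 ≈ 0.0021505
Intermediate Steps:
s = -3 (s = -3 + (0*3)/5 = -3 + (⅕)*0 = -3 + 0 = -3)
G(J, S) = S + S² (G(J, S) = S² + S = S + S²)
y = 456 (y = 1*(1 + 1) + 454 = 1*2 + 454 = 2 + 454 = 456)
1/(y + (-5 - 4)*Y(-3)) = 1/(456 + (-5 - 4)*(-1)) = 1/(456 - 9*(-1)) = 1/(456 + 9) = 1/465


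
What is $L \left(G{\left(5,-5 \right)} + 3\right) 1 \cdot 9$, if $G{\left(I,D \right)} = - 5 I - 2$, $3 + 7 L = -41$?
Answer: $\frac{9504}{7} \approx 1357.7$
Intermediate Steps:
$L = - \frac{44}{7}$ ($L = - \frac{3}{7} + \frac{1}{7} \left(-41\right) = - \frac{3}{7} - \frac{41}{7} = - \frac{44}{7} \approx -6.2857$)
$G{\left(I,D \right)} = -2 - 5 I$
$L \left(G{\left(5,-5 \right)} + 3\right) 1 \cdot 9 = - \frac{44 \left(\left(-2 - 25\right) + 3\right) 1}{7} \cdot 9 = - \frac{44 \left(-27 + 3\right) 1}{7} \cdot 9 = - \frac{44 \left(\left(-24\right) 1\right)}{7} \cdot 9 = \left(- \frac{44}{7}\right) \left(-24\right) 9 = \frac{1056}{7} \cdot 9 = \frac{9504}{7}$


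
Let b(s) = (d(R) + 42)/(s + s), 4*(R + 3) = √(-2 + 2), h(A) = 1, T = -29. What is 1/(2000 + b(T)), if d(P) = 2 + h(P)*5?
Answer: 58/115951 ≈ 0.00050021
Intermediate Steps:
R = -3 (R = -3 + √(-2 + 2)/4 = -3 + √0/4 = -3 + (¼)*0 = -3 + 0 = -3)
d(P) = 7 (d(P) = 2 + 1*5 = 2 + 5 = 7)
b(s) = 49/(2*s) (b(s) = (7 + 42)/(s + s) = 49/((2*s)) = 49*(1/(2*s)) = 49/(2*s))
1/(2000 + b(T)) = 1/(2000 + (49/2)/(-29)) = 1/(2000 + (49/2)*(-1/29)) = 1/(2000 - 49/58) = 1/(115951/58) = 58/115951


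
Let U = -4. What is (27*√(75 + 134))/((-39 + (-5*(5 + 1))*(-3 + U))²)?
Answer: √209/1083 ≈ 0.013349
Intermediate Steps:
(27*√(75 + 134))/((-39 + (-5*(5 + 1))*(-3 + U))²) = (27*√(75 + 134))/((-39 + (-5*(5 + 1))*(-3 - 4))²) = (27*√209)/((-39 - 5*6*(-7))²) = (27*√209)/((-39 - 30*(-7))²) = (27*√209)/((-39 + 210)²) = (27*√209)/(171²) = (27*√209)/29241 = (27*√209)*(1/29241) = √209/1083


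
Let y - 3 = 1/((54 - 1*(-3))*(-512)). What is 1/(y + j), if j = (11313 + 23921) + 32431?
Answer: 29184/1974822911 ≈ 1.4778e-5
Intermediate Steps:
j = 67665 (j = 35234 + 32431 = 67665)
y = 87551/29184 (y = 3 + 1/((54 - 1*(-3))*(-512)) = 3 + 1/((54 + 3)*(-512)) = 3 + 1/(57*(-512)) = 3 + 1/(-29184) = 3 - 1/29184 = 87551/29184 ≈ 3.0000)
1/(y + j) = 1/(87551/29184 + 67665) = 1/(1974822911/29184) = 29184/1974822911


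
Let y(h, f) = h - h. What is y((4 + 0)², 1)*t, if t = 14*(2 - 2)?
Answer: 0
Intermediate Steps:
t = 0 (t = 14*0 = 0)
y(h, f) = 0
y((4 + 0)², 1)*t = 0*0 = 0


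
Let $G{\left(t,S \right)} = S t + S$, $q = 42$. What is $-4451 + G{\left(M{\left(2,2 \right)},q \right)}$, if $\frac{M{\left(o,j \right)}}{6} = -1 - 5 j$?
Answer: $-7181$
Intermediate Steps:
$M{\left(o,j \right)} = -6 - 30 j$ ($M{\left(o,j \right)} = 6 \left(-1 - 5 j\right) = -6 - 30 j$)
$G{\left(t,S \right)} = S + S t$
$-4451 + G{\left(M{\left(2,2 \right)},q \right)} = -4451 + 42 \left(1 - 66\right) = -4451 + 42 \left(-65\right) = -4451 - 2730 = -7181$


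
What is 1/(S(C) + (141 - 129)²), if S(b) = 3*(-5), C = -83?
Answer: 1/129 ≈ 0.0077519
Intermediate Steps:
S(b) = -15
1/(S(C) + (141 - 129)²) = 1/(-15 + (141 - 129)²) = 1/(-15 + 12²) = 1/(-15 + 144) = 1/129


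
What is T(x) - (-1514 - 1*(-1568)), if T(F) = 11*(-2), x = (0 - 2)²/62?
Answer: -76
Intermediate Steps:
x = 2/31 (x = (-2)²*(1/62) = 4*(1/62) = 2/31 ≈ 0.064516)
T(F) = -22
T(x) - (-1514 - 1*(-1568)) = -22 - (-1514 - 1*(-1568)) = -22 - (-1514 + 1568) = -22 - 1*54 = -22 - 54 = -76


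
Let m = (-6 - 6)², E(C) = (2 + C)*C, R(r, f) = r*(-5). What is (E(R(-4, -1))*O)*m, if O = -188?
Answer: -11911680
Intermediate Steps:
R(r, f) = -5*r
E(C) = C*(2 + C)
m = 144 (m = (-12)² = 144)
(E(R(-4, -1))*O)*m = (((-5*(-4))*(2 - 5*(-4)))*(-188))*144 = ((20*(2 + 20))*(-188))*144 = ((20*22)*(-188))*144 = (440*(-188))*144 = -82720*144 = -11911680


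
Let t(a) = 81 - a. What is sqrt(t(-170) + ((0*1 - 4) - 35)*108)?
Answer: I*sqrt(3961) ≈ 62.936*I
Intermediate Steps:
sqrt(t(-170) + ((0*1 - 4) - 35)*108) = sqrt((81 - 1*(-170)) + ((0*1 - 4) - 35)*108) = sqrt((81 + 170) + ((0 - 4) - 35)*108) = sqrt(251 + (-4 - 35)*108) = sqrt(251 - 39*108) = sqrt(251 - 4212) = sqrt(-3961) = I*sqrt(3961)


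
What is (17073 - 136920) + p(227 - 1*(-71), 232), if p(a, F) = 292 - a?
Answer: -119853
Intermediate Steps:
(17073 - 136920) + p(227 - 1*(-71), 232) = (17073 - 136920) + (292 - (227 - 1*(-71))) = -119847 + (292 - (227 + 71)) = -119847 + (292 - 1*298) = -119847 + (292 - 298) = -119847 - 6 = -119853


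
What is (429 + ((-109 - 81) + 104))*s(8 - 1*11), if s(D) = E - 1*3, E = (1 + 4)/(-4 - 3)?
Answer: -1274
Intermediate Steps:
E = -5/7 (E = 5/(-7) = 5*(-⅐) = -5/7 ≈ -0.71429)
s(D) = -26/7 (s(D) = -5/7 - 1*3 = -5/7 - 3 = -26/7)
(429 + ((-109 - 81) + 104))*s(8 - 1*11) = (429 + ((-109 - 81) + 104))*(-26/7) = (429 + (-190 + 104))*(-26/7) = (429 - 86)*(-26/7) = 343*(-26/7) = -1274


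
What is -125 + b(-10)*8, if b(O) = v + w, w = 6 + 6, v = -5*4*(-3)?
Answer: 451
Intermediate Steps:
v = 60 (v = -20*(-3) = 60)
w = 12
b(O) = 72 (b(O) = 60 + 12 = 72)
-125 + b(-10)*8 = -125 + 72*8 = -125 + 576 = 451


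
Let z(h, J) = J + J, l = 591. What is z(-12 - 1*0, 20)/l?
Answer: 40/591 ≈ 0.067682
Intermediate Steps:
z(h, J) = 2*J
z(-12 - 1*0, 20)/l = (2*20)/591 = 40*(1/591) = 40/591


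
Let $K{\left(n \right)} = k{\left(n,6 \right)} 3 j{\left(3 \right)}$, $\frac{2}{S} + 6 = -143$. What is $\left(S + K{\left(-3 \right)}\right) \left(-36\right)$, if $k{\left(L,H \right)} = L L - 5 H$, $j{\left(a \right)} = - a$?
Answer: $- \frac{1013724}{149} \approx -6803.5$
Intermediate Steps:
$S = - \frac{2}{149}$ ($S = \frac{2}{-6 - 143} = \frac{2}{-149} = 2 \left(- \frac{1}{149}\right) = - \frac{2}{149} \approx -0.013423$)
$k{\left(L,H \right)} = L^{2} - 5 H$
$K{\left(n \right)} = 270 - 9 n^{2}$ ($K{\left(n \right)} = \left(n^{2} - 30\right) 3 \left(\left(-1\right) 3\right) = \left(n^{2} - 30\right) 3 \left(-3\right) = \left(-30 + n^{2}\right) 3 \left(-3\right) = \left(-90 + 3 n^{2}\right) \left(-3\right) = 270 - 9 n^{2}$)
$\left(S + K{\left(-3 \right)}\right) \left(-36\right) = \left(- \frac{2}{149} + \left(270 - 9 \left(-3\right)^{2}\right)\right) \left(-36\right) = \left(- \frac{2}{149} + \left(270 - 81\right)\right) \left(-36\right) = \left(- \frac{2}{149} + 189\right) \left(-36\right) = \frac{28159}{149} \left(-36\right) = - \frac{1013724}{149}$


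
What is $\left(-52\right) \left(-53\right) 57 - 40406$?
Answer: $116686$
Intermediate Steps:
$\left(-52\right) \left(-53\right) 57 - 40406 = 2756 \cdot 57 - 40406 = 157092 - 40406 = 116686$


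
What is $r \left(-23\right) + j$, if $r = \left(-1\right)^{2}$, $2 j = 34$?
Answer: $-6$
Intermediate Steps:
$j = 17$ ($j = \frac{1}{2} \cdot 34 = 17$)
$r = 1$
$r \left(-23\right) + j = 1 \left(-23\right) + 17 = -23 + 17 = -6$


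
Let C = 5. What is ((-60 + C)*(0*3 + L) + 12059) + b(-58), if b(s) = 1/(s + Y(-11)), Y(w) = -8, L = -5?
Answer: 814043/66 ≈ 12334.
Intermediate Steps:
b(s) = 1/(-8 + s) (b(s) = 1/(s - 8) = 1/(-8 + s))
((-60 + C)*(0*3 + L) + 12059) + b(-58) = ((-60 + 5)*(0*3 - 5) + 12059) + 1/(-8 - 58) = (-55*(0 - 5) + 12059) + 1/(-66) = (-55*(-5) + 12059) - 1/66 = (275 + 12059) - 1/66 = 12334 - 1/66 = 814043/66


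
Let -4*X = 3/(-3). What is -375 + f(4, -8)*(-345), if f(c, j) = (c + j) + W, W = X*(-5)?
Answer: 5745/4 ≈ 1436.3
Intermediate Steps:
X = ¼ (X = -3/(4*(-3)) = -3*(-1)/(4*3) = -¼*(-1) = ¼ ≈ 0.25000)
W = -5/4 (W = (¼)*(-5) = -5/4 ≈ -1.2500)
f(c, j) = -5/4 + c + j (f(c, j) = (c + j) - 5/4 = -5/4 + c + j)
-375 + f(4, -8)*(-345) = -375 + (-5/4 + 4 - 8)*(-345) = -375 - 21/4*(-345) = -375 + 7245/4 = 5745/4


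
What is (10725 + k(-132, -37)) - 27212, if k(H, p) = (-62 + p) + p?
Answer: -16623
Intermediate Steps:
k(H, p) = -62 + 2*p
(10725 + k(-132, -37)) - 27212 = (10725 + (-62 + 2*(-37))) - 27212 = (10725 + (-62 - 74)) - 27212 = (10725 - 136) - 27212 = 10589 - 27212 = -16623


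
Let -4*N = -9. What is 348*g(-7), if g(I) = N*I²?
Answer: 38367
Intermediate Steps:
N = 9/4 (N = -¼*(-9) = 9/4 ≈ 2.2500)
g(I) = 9*I²/4
348*g(-7) = 348*((9/4)*(-7)²) = 348*((9/4)*49) = 348*(441/4) = 38367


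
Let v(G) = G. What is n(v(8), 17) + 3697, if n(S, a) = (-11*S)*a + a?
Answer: 2218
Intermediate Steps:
n(S, a) = a - 11*S*a (n(S, a) = -11*S*a + a = a - 11*S*a)
n(v(8), 17) + 3697 = 17*(1 - 11*8) + 3697 = 17*(1 - 88) + 3697 = 17*(-87) + 3697 = -1479 + 3697 = 2218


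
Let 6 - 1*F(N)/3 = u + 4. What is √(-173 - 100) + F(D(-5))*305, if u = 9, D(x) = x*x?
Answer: -6405 + I*√273 ≈ -6405.0 + 16.523*I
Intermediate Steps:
D(x) = x²
F(N) = -21 (F(N) = 18 - 3*(9 + 4) = 18 - 3*13 = 18 - 39 = -21)
√(-173 - 100) + F(D(-5))*305 = √(-173 - 100) - 21*305 = √(-273) - 6405 = I*√273 - 6405 = -6405 + I*√273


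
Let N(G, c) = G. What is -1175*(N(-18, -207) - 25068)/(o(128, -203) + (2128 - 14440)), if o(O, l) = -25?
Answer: -29476050/12337 ≈ -2389.2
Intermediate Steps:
-1175*(N(-18, -207) - 25068)/(o(128, -203) + (2128 - 14440)) = -1175*(-18 - 25068)/(-25 + (2128 - 14440)) = -1175*(-25086/(-25 - 12312)) = -1175/((-12337*(-1/25086))) = -1175/12337/25086 = -1175*25086/12337 = -29476050/12337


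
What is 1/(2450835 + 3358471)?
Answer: 1/5809306 ≈ 1.7214e-7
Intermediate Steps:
1/(2450835 + 3358471) = 1/5809306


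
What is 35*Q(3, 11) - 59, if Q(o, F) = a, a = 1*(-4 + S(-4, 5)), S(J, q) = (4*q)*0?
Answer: -199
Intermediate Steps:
S(J, q) = 0
a = -4 (a = 1*(-4 + 0) = 1*(-4) = -4)
Q(o, F) = -4
35*Q(3, 11) - 59 = 35*(-4) - 59 = -140 - 59 = -199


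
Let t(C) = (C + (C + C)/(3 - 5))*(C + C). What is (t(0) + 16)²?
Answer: 256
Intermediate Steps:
t(C) = 0 (t(C) = (C + (2*C)/(-2))*(2*C) = (C + (2*C)*(-½))*(2*C) = (C - C)*(2*C) = 0*(2*C) = 0)
(t(0) + 16)² = (0 + 16)² = 16² = 256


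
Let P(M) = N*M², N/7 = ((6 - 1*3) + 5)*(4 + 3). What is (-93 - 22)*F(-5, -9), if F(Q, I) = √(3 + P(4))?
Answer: -575*√251 ≈ -9109.7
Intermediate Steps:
N = 392 (N = 7*(((6 - 1*3) + 5)*(4 + 3)) = 7*(((6 - 3) + 5)*7) = 7*((3 + 5)*7) = 7*(8*7) = 7*56 = 392)
P(M) = 392*M²
F(Q, I) = 5*√251 (F(Q, I) = √(3 + 392*4²) = √(3 + 392*16) = √(3 + 6272) = √6275 = 5*√251)
(-93 - 22)*F(-5, -9) = (-93 - 22)*(5*√251) = -575*√251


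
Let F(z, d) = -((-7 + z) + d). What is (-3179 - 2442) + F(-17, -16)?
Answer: -5581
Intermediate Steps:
F(z, d) = 7 - d - z (F(z, d) = -(-7 + d + z) = 7 - d - z)
(-3179 - 2442) + F(-17, -16) = (-3179 - 2442) + (7 - 1*(-16) - 1*(-17)) = -5621 + (7 + 16 + 17) = -5621 + 40 = -5581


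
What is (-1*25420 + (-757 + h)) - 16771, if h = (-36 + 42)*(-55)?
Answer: -43278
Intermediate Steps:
h = -330 (h = 6*(-55) = -330)
(-1*25420 + (-757 + h)) - 16771 = (-1*25420 + (-757 - 330)) - 16771 = (-25420 - 1087) - 16771 = -26507 - 16771 = -43278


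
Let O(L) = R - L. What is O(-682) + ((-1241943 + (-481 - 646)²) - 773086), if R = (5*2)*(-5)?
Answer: -744268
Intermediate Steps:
R = -50 (R = 10*(-5) = -50)
O(L) = -50 - L
O(-682) + ((-1241943 + (-481 - 646)²) - 773086) = (-50 - 1*(-682)) + ((-1241943 + (-481 - 646)²) - 773086) = (-50 + 682) + ((-1241943 + (-1127)²) - 773086) = 632 + ((-1241943 + 1270129) - 773086) = 632 + (28186 - 773086) = 632 - 744900 = -744268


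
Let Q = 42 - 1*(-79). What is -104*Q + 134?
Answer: -12450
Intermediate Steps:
Q = 121 (Q = 42 + 79 = 121)
-104*Q + 134 = -104*121 + 134 = -12584 + 134 = -12450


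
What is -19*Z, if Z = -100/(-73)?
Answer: -1900/73 ≈ -26.027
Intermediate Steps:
Z = 100/73 (Z = -100*(-1/73) = 100/73 ≈ 1.3699)
-19*Z = -19*100/73 = -1900/73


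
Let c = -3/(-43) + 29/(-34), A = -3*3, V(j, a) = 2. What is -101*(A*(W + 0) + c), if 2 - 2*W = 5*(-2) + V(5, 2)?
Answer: 6760435/1462 ≈ 4624.1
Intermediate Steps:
W = 5 (W = 1 - (5*(-2) + 2)/2 = 1 - (-10 + 2)/2 = 1 - ½*(-8) = 1 + 4 = 5)
A = -9
c = -1145/1462 (c = -3*(-1/43) + 29*(-1/34) = 3/43 - 29/34 = -1145/1462 ≈ -0.78317)
-101*(A*(W + 0) + c) = -101*(-9*(5 + 0) - 1145/1462) = -101*(-9*5 - 1145/1462) = -101*(-45 - 1145/1462) = -101*(-66935/1462) = 6760435/1462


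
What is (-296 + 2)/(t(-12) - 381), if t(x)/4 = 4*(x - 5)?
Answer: 294/653 ≈ 0.45023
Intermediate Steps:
t(x) = -80 + 16*x (t(x) = 4*(4*(x - 5)) = 4*(4*(-5 + x)) = 4*(-20 + 4*x) = -80 + 16*x)
(-296 + 2)/(t(-12) - 381) = (-296 + 2)/((-80 + 16*(-12)) - 381) = -294/((-80 - 192) - 381) = -294/(-272 - 381) = -294/(-653) = -294*(-1/653) = 294/653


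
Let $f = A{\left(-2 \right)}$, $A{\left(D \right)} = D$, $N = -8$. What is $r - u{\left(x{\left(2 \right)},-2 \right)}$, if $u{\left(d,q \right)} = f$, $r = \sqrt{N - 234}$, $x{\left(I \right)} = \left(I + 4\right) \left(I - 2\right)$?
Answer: $2 + 11 i \sqrt{2} \approx 2.0 + 15.556 i$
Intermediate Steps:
$x{\left(I \right)} = \left(-2 + I\right) \left(4 + I\right)$ ($x{\left(I \right)} = \left(4 + I\right) \left(-2 + I\right) = \left(-2 + I\right) \left(4 + I\right)$)
$r = 11 i \sqrt{2}$ ($r = \sqrt{-8 - 234} = \sqrt{-242} = 11 i \sqrt{2} \approx 15.556 i$)
$f = -2$
$u{\left(d,q \right)} = -2$
$r - u{\left(x{\left(2 \right)},-2 \right)} = 11 i \sqrt{2} - -2 = 11 i \sqrt{2} + 2 = 2 + 11 i \sqrt{2}$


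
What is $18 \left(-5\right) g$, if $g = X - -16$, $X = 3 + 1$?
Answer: $-1800$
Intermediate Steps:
$X = 4$
$g = 20$ ($g = 4 - -16 = 4 + 16 = 20$)
$18 \left(-5\right) g = 18 \left(-5\right) 20 = \left(-90\right) 20 = -1800$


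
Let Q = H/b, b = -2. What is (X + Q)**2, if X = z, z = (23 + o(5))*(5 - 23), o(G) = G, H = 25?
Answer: 1067089/4 ≈ 2.6677e+5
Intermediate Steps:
z = -504 (z = (23 + 5)*(5 - 23) = 28*(-18) = -504)
Q = -25/2 (Q = 25/(-2) = 25*(-1/2) = -25/2 ≈ -12.500)
X = -504
(X + Q)**2 = (-504 - 25/2)**2 = (-1033/2)**2 = 1067089/4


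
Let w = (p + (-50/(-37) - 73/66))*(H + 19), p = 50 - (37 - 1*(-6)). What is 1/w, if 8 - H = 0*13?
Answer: 814/159237 ≈ 0.0051119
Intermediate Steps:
p = 7 (p = 50 - (37 + 6) = 50 - 1*43 = 50 - 43 = 7)
H = 8 (H = 8 - 0*13 = 8 - 1*0 = 8 + 0 = 8)
w = 159237/814 (w = (7 + (-50/(-37) - 73/66))*(8 + 19) = (7 + (-50*(-1/37) - 73*1/66))*27 = (7 + (50/37 - 73/66))*27 = (7 + 599/2442)*27 = (17693/2442)*27 = 159237/814 ≈ 195.62)
1/w = 1/(159237/814) = 814/159237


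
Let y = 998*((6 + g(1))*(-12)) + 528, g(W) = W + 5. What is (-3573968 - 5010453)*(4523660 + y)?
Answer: -37603850164396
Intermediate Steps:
g(W) = 5 + W
y = -143184 (y = 998*((6 + (5 + 1))*(-12)) + 528 = 998*((6 + 6)*(-12)) + 528 = 998*(12*(-12)) + 528 = 998*(-144) + 528 = -143712 + 528 = -143184)
(-3573968 - 5010453)*(4523660 + y) = (-3573968 - 5010453)*(4523660 - 143184) = -8584421*4380476 = -37603850164396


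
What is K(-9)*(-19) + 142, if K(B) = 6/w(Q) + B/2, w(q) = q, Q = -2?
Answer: 569/2 ≈ 284.50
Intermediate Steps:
K(B) = -3 + B/2 (K(B) = 6/(-2) + B/2 = 6*(-1/2) + B*(1/2) = -3 + B/2)
K(-9)*(-19) + 142 = (-3 + (1/2)*(-9))*(-19) + 142 = (-3 - 9/2)*(-19) + 142 = -15/2*(-19) + 142 = 285/2 + 142 = 569/2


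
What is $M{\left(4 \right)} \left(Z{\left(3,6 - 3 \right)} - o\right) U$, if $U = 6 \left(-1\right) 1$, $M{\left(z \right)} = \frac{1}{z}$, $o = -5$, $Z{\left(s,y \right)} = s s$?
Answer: $-21$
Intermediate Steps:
$Z{\left(s,y \right)} = s^{2}$
$U = -6$ ($U = \left(-6\right) 1 = -6$)
$M{\left(4 \right)} \left(Z{\left(3,6 - 3 \right)} - o\right) U = \frac{3^{2} - -5}{4} \left(-6\right) = \frac{9 + 5}{4} \left(-6\right) = \frac{1}{4} \cdot 14 \left(-6\right) = \frac{7}{2} \left(-6\right) = -21$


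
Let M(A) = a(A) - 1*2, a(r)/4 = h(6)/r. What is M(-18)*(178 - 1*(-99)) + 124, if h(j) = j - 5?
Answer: -4424/9 ≈ -491.56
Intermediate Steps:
h(j) = -5 + j
a(r) = 4/r (a(r) = 4*((-5 + 6)/r) = 4*(1/r) = 4/r)
M(A) = -2 + 4/A (M(A) = 4/A - 1*2 = 4/A - 2 = -2 + 4/A)
M(-18)*(178 - 1*(-99)) + 124 = (-2 + 4/(-18))*(178 - 1*(-99)) + 124 = (-2 + 4*(-1/18))*(178 + 99) + 124 = (-2 - 2/9)*277 + 124 = -20/9*277 + 124 = -5540/9 + 124 = -4424/9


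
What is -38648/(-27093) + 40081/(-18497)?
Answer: -371042477/501139221 ≈ -0.74040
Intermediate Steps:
-38648/(-27093) + 40081/(-18497) = -38648*(-1/27093) + 40081*(-1/18497) = 38648/27093 - 40081/18497 = -371042477/501139221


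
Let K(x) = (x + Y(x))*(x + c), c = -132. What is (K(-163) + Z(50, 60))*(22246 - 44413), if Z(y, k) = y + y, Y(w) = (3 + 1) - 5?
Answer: -1074656160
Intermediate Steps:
Y(w) = -1 (Y(w) = 4 - 5 = -1)
Z(y, k) = 2*y
K(x) = (-1 + x)*(-132 + x) (K(x) = (x - 1)*(x - 132) = (-1 + x)*(-132 + x))
(K(-163) + Z(50, 60))*(22246 - 44413) = ((132 + (-163)² - 133*(-163)) + 2*50)*(22246 - 44413) = ((132 + 26569 + 21679) + 100)*(-22167) = (48380 + 100)*(-22167) = 48480*(-22167) = -1074656160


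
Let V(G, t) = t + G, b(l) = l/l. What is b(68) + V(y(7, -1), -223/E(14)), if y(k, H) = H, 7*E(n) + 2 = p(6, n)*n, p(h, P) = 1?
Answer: -1561/12 ≈ -130.08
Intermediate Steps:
b(l) = 1
E(n) = -2/7 + n/7 (E(n) = -2/7 + (1*n)/7 = -2/7 + n/7)
V(G, t) = G + t
b(68) + V(y(7, -1), -223/E(14)) = 1 + (-1 - 223/(-2/7 + (⅐)*14)) = 1 + (-1 - 223/(-2/7 + 2)) = 1 + (-1 - 223/12/7) = 1 + (-1 - 223*7/12) = 1 + (-1 - 1561/12) = 1 - 1573/12 = -1561/12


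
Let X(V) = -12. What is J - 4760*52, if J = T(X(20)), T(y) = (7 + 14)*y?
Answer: -247772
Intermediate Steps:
T(y) = 21*y
J = -252 (J = 21*(-12) = -252)
J - 4760*52 = -252 - 4760*52 = -252 - 247520 = -247772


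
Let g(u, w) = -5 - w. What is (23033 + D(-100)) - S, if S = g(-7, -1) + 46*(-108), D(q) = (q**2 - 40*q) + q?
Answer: 41905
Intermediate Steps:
D(q) = q**2 - 39*q
S = -4972 (S = (-5 - 1*(-1)) + 46*(-108) = (-5 + 1) - 4968 = -4 - 4968 = -4972)
(23033 + D(-100)) - S = (23033 - 100*(-39 - 100)) - 1*(-4972) = (23033 - 100*(-139)) + 4972 = (23033 + 13900) + 4972 = 36933 + 4972 = 41905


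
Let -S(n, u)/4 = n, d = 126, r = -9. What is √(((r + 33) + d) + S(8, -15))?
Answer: √118 ≈ 10.863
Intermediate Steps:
S(n, u) = -4*n
√(((r + 33) + d) + S(8, -15)) = √(((-9 + 33) + 126) - 4*8) = √((24 + 126) - 32) = √(150 - 32) = √118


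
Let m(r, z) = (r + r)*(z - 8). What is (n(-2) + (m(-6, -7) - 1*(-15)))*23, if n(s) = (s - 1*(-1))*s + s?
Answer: 4485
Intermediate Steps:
n(s) = s + s*(1 + s) (n(s) = (s + 1)*s + s = (1 + s)*s + s = s*(1 + s) + s = s + s*(1 + s))
m(r, z) = 2*r*(-8 + z) (m(r, z) = (2*r)*(-8 + z) = 2*r*(-8 + z))
(n(-2) + (m(-6, -7) - 1*(-15)))*23 = (-2*(2 - 2) + (2*(-6)*(-8 - 7) - 1*(-15)))*23 = (-2*0 + (2*(-6)*(-15) + 15))*23 = (0 + (180 + 15))*23 = (0 + 195)*23 = 195*23 = 4485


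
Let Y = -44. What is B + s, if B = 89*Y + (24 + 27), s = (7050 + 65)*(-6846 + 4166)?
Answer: -19072065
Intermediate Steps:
s = -19068200 (s = 7115*(-2680) = -19068200)
B = -3865 (B = 89*(-44) + (24 + 27) = -3916 + 51 = -3865)
B + s = -3865 - 19068200 = -19072065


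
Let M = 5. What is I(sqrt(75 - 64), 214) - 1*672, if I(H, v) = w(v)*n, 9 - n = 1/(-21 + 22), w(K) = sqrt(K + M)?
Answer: -672 + 8*sqrt(219) ≈ -553.61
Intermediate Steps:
w(K) = sqrt(5 + K) (w(K) = sqrt(K + 5) = sqrt(5 + K))
n = 8 (n = 9 - 1/(-21 + 22) = 9 - 1/1 = 9 - 1*1 = 9 - 1 = 8)
I(H, v) = 8*sqrt(5 + v) (I(H, v) = sqrt(5 + v)*8 = 8*sqrt(5 + v))
I(sqrt(75 - 64), 214) - 1*672 = 8*sqrt(5 + 214) - 1*672 = 8*sqrt(219) - 672 = -672 + 8*sqrt(219)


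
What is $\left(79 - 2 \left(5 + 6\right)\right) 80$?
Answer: $4560$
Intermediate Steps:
$\left(79 - 2 \left(5 + 6\right)\right) 80 = \left(79 - 22\right) 80 = 57 \cdot 80 = 4560$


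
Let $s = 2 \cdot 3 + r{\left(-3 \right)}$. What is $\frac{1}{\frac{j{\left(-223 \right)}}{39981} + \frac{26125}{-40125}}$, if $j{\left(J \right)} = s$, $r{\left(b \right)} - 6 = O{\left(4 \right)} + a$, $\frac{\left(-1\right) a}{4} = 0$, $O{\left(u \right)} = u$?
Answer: $- \frac{1425989}{927877} \approx -1.5368$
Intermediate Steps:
$a = 0$ ($a = \left(-4\right) 0 = 0$)
$r{\left(b \right)} = 10$ ($r{\left(b \right)} = 6 + \left(4 + 0\right) = 6 + 4 = 10$)
$s = 16$ ($s = 2 \cdot 3 + 10 = 6 + 10 = 16$)
$j{\left(J \right)} = 16$
$\frac{1}{\frac{j{\left(-223 \right)}}{39981} + \frac{26125}{-40125}} = \frac{1}{\frac{16}{39981} + \frac{26125}{-40125}} = \frac{1}{16 \cdot \frac{1}{39981} + 26125 \left(- \frac{1}{40125}\right)} = \frac{1}{\frac{16}{39981} - \frac{209}{321}} = \frac{1}{- \frac{927877}{1425989}} = - \frac{1425989}{927877}$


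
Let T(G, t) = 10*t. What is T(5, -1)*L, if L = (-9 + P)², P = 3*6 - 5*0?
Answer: -810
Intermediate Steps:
P = 18 (P = 18 + 0 = 18)
L = 81 (L = (-9 + 18)² = 9² = 81)
T(5, -1)*L = (10*(-1))*81 = -10*81 = -810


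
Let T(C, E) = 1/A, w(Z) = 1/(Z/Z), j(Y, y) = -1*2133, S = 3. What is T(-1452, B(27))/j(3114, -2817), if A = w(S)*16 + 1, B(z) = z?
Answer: -1/36261 ≈ -2.7578e-5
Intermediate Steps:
j(Y, y) = -2133
w(Z) = 1 (w(Z) = 1/1 = 1)
A = 17 (A = 1*16 + 1 = 16 + 1 = 17)
T(C, E) = 1/17
T(-1452, B(27))/j(3114, -2817) = (1/17)/(-2133) = (1/17)*(-1/2133) = -1/36261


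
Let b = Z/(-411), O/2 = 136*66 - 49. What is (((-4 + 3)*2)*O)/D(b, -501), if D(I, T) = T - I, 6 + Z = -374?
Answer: 14675988/206291 ≈ 71.142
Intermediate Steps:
Z = -380 (Z = -6 - 374 = -380)
O = 17854 (O = 2*(136*66 - 49) = 2*(8976 - 49) = 2*8927 = 17854)
b = 380/411 (b = -380/(-411) = -380*(-1/411) = 380/411 ≈ 0.92457)
(((-4 + 3)*2)*O)/D(b, -501) = (((-4 + 3)*2)*17854)/(-501 - 1*380/411) = (-1*2*17854)/(-501 - 380/411) = (-2*17854)/(-206291/411) = -35708*(-411/206291) = 14675988/206291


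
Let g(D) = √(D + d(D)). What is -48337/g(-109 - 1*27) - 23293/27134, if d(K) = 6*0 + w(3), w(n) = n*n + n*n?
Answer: -23293/27134 + 48337*I*√118/118 ≈ -0.85844 + 4449.8*I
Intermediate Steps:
w(n) = 2*n² (w(n) = n² + n² = 2*n²)
d(K) = 18 (d(K) = 6*0 + 2*3² = 0 + 2*9 = 0 + 18 = 18)
g(D) = √(18 + D) (g(D) = √(D + 18) = √(18 + D))
-48337/g(-109 - 1*27) - 23293/27134 = -48337/√(18 + (-109 - 1*27)) - 23293/27134 = -48337/√(18 + (-109 - 27)) - 23293*1/27134 = -48337/√(18 - 136) - 23293/27134 = -48337*(-I*√118/118) - 23293/27134 = -(-48337)*I*√118/118 - 23293/27134 = 48337*I*√118/118 - 23293/27134 = -23293/27134 + 48337*I*√118/118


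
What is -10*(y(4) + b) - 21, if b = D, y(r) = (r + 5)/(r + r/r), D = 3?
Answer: -69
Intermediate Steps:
y(r) = (5 + r)/(1 + r) (y(r) = (5 + r)/(r + 1) = (5 + r)/(1 + r))
b = 3
-10*(y(4) + b) - 21 = -10*((5 + 4)/(1 + 4) + 3) - 21 = -10*(9/5 + 3) - 21 = -10*24/5 - 21 = -48 - 21 = -69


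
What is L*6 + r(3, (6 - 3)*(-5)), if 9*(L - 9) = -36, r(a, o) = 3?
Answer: 33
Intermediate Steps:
L = 5 (L = 9 + (1/9)*(-36) = 9 - 4 = 5)
L*6 + r(3, (6 - 3)*(-5)) = 5*6 + 3 = 30 + 3 = 33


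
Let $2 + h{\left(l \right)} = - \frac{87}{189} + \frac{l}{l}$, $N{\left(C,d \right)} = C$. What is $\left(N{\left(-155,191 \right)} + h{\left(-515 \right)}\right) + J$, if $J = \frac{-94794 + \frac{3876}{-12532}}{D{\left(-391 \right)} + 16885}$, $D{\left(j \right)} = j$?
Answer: $- \frac{176025933529}{1085189742} \approx -162.21$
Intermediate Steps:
$h{\left(l \right)} = - \frac{92}{63}$ ($h{\left(l \right)} = -2 + \left(- \frac{87}{189} + \frac{l}{l}\right) = -2 + \left(\left(-87\right) \frac{1}{189} + 1\right) = -2 + \left(- \frac{29}{63} + 1\right) = -2 + \frac{34}{63} = - \frac{92}{63}$)
$J = - \frac{98996857}{17225234}$ ($J = \frac{-94794 + \frac{3876}{-12532}}{-391 + 16885} = \frac{-94794 + 3876 \left(- \frac{1}{12532}\right)}{16494} = \left(-94794 - \frac{969}{3133}\right) \frac{1}{16494} = \left(- \frac{296990571}{3133}\right) \frac{1}{16494} = - \frac{98996857}{17225234} \approx -5.7472$)
$\left(N{\left(-155,191 \right)} + h{\left(-515 \right)}\right) + J = \left(-155 - \frac{92}{63}\right) - \frac{98996857}{17225234} = - \frac{9857}{63} - \frac{98996857}{17225234} = - \frac{176025933529}{1085189742}$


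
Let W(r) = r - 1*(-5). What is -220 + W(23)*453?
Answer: 12464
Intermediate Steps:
W(r) = 5 + r (W(r) = r + 5 = 5 + r)
-220 + W(23)*453 = -220 + (5 + 23)*453 = -220 + 28*453 = -220 + 12684 = 12464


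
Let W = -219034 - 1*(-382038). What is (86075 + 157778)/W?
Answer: 243853/163004 ≈ 1.4960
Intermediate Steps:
W = 163004 (W = -219034 + 382038 = 163004)
(86075 + 157778)/W = (86075 + 157778)/163004 = 243853*(1/163004) = 243853/163004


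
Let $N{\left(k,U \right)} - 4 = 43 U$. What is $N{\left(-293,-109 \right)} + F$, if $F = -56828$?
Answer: $-61511$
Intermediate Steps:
$N{\left(k,U \right)} = 4 + 43 U$
$N{\left(-293,-109 \right)} + F = \left(4 + 43 \left(-109\right)\right) - 56828 = \left(4 - 4687\right) - 56828 = -4683 - 56828 = -61511$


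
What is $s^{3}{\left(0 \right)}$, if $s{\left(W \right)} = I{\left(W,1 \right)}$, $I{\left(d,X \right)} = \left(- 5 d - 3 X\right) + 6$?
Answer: $27$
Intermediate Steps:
$I{\left(d,X \right)} = 6 - 5 d - 3 X$
$s{\left(W \right)} = 3 - 5 W$ ($s{\left(W \right)} = 6 - 5 W - 3 = 3 - 5 W$)
$s^{3}{\left(0 \right)} = \left(3 - 0\right)^{3} = \left(3 + 0\right)^{3} = 3^{3} = 27$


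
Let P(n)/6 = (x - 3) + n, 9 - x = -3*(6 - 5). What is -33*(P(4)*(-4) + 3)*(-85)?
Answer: -866745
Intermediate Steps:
x = 12 (x = 9 - (-3)*(6 - 5) = 9 - (-3) = 9 - 1*(-3) = 9 + 3 = 12)
P(n) = 54 + 6*n (P(n) = 6*((12 - 3) + n) = 6*(9 + n) = 54 + 6*n)
-33*(P(4)*(-4) + 3)*(-85) = -33*((54 + 6*4)*(-4) + 3)*(-85) = -33*((54 + 24)*(-4) + 3)*(-85) = -33*(78*(-4) + 3)*(-85) = -33*(-312 + 3)*(-85) = -33*(-309)*(-85) = 10197*(-85) = -866745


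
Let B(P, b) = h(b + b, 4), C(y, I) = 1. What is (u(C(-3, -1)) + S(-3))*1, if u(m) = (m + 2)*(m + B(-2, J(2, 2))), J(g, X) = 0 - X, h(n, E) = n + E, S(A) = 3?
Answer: 6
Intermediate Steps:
h(n, E) = E + n
J(g, X) = -X
B(P, b) = 4 + 2*b (B(P, b) = 4 + (b + b) = 4 + 2*b)
u(m) = m*(2 + m) (u(m) = (m + 2)*(m + (4 + 2*(-1*2))) = (2 + m)*(m + (4 + 2*(-2))) = (2 + m)*(m + (4 - 4)) = (2 + m)*(m + 0) = (2 + m)*m = m*(2 + m))
(u(C(-3, -1)) + S(-3))*1 = (1*(2 + 1) + 3)*1 = (1*3 + 3)*1 = (3 + 3)*1 = 6*1 = 6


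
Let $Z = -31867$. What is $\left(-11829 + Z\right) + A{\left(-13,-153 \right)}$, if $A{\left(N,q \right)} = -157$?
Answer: $-43853$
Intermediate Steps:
$\left(-11829 + Z\right) + A{\left(-13,-153 \right)} = \left(-11829 - 31867\right) - 157 = -43696 - 157 = -43853$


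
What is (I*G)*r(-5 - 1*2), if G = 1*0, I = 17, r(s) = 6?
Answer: 0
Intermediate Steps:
G = 0
(I*G)*r(-5 - 1*2) = (17*0)*6 = 0*6 = 0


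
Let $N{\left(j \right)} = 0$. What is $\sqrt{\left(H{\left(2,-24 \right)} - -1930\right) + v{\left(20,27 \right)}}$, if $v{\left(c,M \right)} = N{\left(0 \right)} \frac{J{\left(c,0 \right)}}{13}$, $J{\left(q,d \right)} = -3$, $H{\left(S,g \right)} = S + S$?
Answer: $\sqrt{1934} \approx 43.977$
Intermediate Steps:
$H{\left(S,g \right)} = 2 S$
$v{\left(c,M \right)} = 0$ ($v{\left(c,M \right)} = 0 \left(- \frac{3}{13}\right) = 0$)
$\sqrt{\left(H{\left(2,-24 \right)} - -1930\right) + v{\left(20,27 \right)}} = \sqrt{\left(2 \cdot 2 - -1930\right) + 0} = \sqrt{\left(4 + 1930\right) + 0} = \sqrt{1934 + 0} = \sqrt{1934}$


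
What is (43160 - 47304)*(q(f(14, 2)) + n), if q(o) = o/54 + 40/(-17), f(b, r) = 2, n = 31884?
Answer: -60642023792/459 ≈ -1.3212e+8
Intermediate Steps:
q(o) = -40/17 + o/54 (q(o) = o*(1/54) + 40*(-1/17) = o/54 - 40/17 = -40/17 + o/54)
(43160 - 47304)*(q(f(14, 2)) + n) = (43160 - 47304)*((-40/17 + (1/54)*2) + 31884) = -4144*((-40/17 + 1/27) + 31884) = -4144*(-1063/459 + 31884) = -4144*14633693/459 = -60642023792/459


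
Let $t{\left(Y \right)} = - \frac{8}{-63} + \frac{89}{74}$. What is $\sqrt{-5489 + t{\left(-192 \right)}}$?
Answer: $\frac{i \sqrt{13252262842}}{1554} \approx 74.079 i$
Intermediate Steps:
$t{\left(Y \right)} = \frac{6199}{4662}$ ($t{\left(Y \right)} = \left(-8\right) \left(- \frac{1}{63}\right) + 89 \cdot \frac{1}{74} = \frac{8}{63} + \frac{89}{74} = \frac{6199}{4662}$)
$\sqrt{-5489 + t{\left(-192 \right)}} = \sqrt{-5489 + \frac{6199}{4662}} = \sqrt{- \frac{25583519}{4662}} = \frac{i \sqrt{13252262842}}{1554}$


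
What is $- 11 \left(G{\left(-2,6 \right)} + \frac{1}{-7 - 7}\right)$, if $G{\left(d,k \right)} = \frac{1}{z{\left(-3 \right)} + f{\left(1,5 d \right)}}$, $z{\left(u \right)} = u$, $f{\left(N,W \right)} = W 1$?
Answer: $\frac{297}{182} \approx 1.6319$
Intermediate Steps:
$f{\left(N,W \right)} = W$
$G{\left(d,k \right)} = \frac{1}{-3 + 5 d}$
$- 11 \left(G{\left(-2,6 \right)} + \frac{1}{-7 - 7}\right) = - 11 \left(\frac{1}{-3 + 5 \left(-2\right)} + \frac{1}{-7 - 7}\right) = - 11 \left(\frac{1}{-3 - 10} + \frac{1}{-14}\right) = - 11 \left(\frac{1}{-13} - \frac{1}{14}\right) = - 11 \left(- \frac{1}{13} - \frac{1}{14}\right) = \left(-11\right) \left(- \frac{27}{182}\right) = \frac{297}{182}$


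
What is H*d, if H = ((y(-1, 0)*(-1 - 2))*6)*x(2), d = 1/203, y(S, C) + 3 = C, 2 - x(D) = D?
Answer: 0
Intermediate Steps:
x(D) = 2 - D
y(S, C) = -3 + C
d = 1/203 ≈ 0.0049261
H = 0 (H = (((-3 + 0)*(-1 - 2))*6)*(2 - 1*2) = (-3*(-3)*6)*(2 - 2) = (9*6)*0 = 54*0 = 0)
H*d = 0*(1/203) = 0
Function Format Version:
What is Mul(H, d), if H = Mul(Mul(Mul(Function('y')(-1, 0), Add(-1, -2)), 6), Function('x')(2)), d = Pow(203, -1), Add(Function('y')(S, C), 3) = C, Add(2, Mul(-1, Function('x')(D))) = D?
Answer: 0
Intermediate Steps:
Function('x')(D) = Add(2, Mul(-1, D))
Function('y')(S, C) = Add(-3, C)
d = Rational(1, 203) ≈ 0.0049261
H = 0 (H = Mul(Mul(Mul(Add(-3, 0), Add(-1, -2)), 6), Add(2, Mul(-1, 2))) = Mul(Mul(Mul(-3, -3), 6), Add(2, -2)) = Mul(Mul(9, 6), 0) = Mul(54, 0) = 0)
Mul(H, d) = Mul(0, Rational(1, 203)) = 0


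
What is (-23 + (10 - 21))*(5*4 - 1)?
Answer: -646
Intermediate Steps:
(-23 + (10 - 21))*(5*4 - 1) = (-23 - 11)*(20 - 1) = -34*19 = -646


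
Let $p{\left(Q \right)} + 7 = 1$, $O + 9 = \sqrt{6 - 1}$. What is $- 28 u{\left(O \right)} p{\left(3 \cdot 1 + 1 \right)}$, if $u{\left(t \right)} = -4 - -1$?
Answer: $-504$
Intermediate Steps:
$O = -9 + \sqrt{5}$ ($O = -9 + \sqrt{6 - 1} = -9 + \sqrt{5} \approx -6.7639$)
$u{\left(t \right)} = -3$ ($u{\left(t \right)} = -4 + 1 = -3$)
$p{\left(Q \right)} = -6$ ($p{\left(Q \right)} = -7 + 1 = -6$)
$- 28 u{\left(O \right)} p{\left(3 \cdot 1 + 1 \right)} = \left(-28\right) \left(-3\right) \left(-6\right) = 84 \left(-6\right) = -504$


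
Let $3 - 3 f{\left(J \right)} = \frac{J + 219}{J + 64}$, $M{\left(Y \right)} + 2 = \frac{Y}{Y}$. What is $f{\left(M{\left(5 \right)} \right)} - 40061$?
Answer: $- \frac{7571558}{189} \approx -40061.0$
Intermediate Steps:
$M{\left(Y \right)} = -1$ ($M{\left(Y \right)} = -2 + \frac{Y}{Y} = -2 + 1 = -1$)
$f{\left(J \right)} = 1 - \frac{219 + J}{3 \left(64 + J\right)}$ ($f{\left(J \right)} = 1 - \frac{\left(J + 219\right) \frac{1}{J + 64}}{3} = 1 - \frac{\left(219 + J\right) \frac{1}{64 + J}}{3} = 1 - \frac{\frac{1}{64 + J} \left(219 + J\right)}{3} = 1 - \frac{219 + J}{3 \left(64 + J\right)}$)
$f{\left(M{\left(5 \right)} \right)} - 40061 = \frac{-27 + 2 \left(-1\right)}{3 \left(64 - 1\right)} - 40061 = \frac{-27 - 2}{3 \cdot 63} - 40061 = \frac{1}{3} \cdot \frac{1}{63} \left(-29\right) - 40061 = - \frac{29}{189} - 40061 = - \frac{7571558}{189}$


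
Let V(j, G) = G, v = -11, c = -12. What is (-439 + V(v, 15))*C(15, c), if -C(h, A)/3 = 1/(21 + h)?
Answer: 106/3 ≈ 35.333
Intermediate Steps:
C(h, A) = -3/(21 + h)
(-439 + V(v, 15))*C(15, c) = (-439 + 15)*(-3/(21 + 15)) = -(-1272)/36 = -424*(-1/12) = 106/3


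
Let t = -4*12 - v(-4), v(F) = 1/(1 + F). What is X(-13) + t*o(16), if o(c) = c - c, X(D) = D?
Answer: -13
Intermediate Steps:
o(c) = 0
t = -143/3 (t = -4*12 - 1/(1 - 4) = -48 - 1/(-3) = -48 - 1*(-⅓) = -48 + ⅓ = -143/3 ≈ -47.667)
X(-13) + t*o(16) = -13 - 143/3*0 = -13 + 0 = -13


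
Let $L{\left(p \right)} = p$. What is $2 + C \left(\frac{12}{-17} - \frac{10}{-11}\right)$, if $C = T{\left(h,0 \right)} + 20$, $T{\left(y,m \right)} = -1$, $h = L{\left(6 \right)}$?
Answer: $\frac{1096}{187} \approx 5.861$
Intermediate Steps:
$h = 6$
$C = 19$ ($C = -1 + 20 = 19$)
$2 + C \left(\frac{12}{-17} - \frac{10}{-11}\right) = 2 + 19 \left(\frac{12}{-17} - \frac{10}{-11}\right) = 2 + 19 \left(12 \left(- \frac{1}{17}\right) - - \frac{10}{11}\right) = 2 + 19 \left(- \frac{12}{17} + \frac{10}{11}\right) = 2 + 19 \cdot \frac{38}{187} = 2 + \frac{722}{187} = \frac{1096}{187}$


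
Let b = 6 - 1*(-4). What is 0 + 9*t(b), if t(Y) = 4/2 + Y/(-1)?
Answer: -72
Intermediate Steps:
b = 10 (b = 6 + 4 = 10)
t(Y) = 2 - Y (t(Y) = 4*(½) + Y*(-1) = 2 - Y)
0 + 9*t(b) = 0 + 9*(2 - 1*10) = 0 + 9*(2 - 10) = 0 + 9*(-8) = 0 - 72 = -72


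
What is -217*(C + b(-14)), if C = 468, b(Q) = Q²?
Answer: -144088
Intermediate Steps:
-217*(C + b(-14)) = -217*(468 + (-14)²) = -217*(468 + 196) = -217*664 = -144088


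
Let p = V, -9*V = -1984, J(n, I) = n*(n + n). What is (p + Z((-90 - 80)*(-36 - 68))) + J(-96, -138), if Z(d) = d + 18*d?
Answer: 3191152/9 ≈ 3.5457e+5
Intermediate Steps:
J(n, I) = 2*n**2 (J(n, I) = n*(2*n) = 2*n**2)
V = 1984/9 (V = -1/9*(-1984) = 1984/9 ≈ 220.44)
p = 1984/9 ≈ 220.44
Z(d) = 19*d
(p + Z((-90 - 80)*(-36 - 68))) + J(-96, -138) = (1984/9 + 19*((-90 - 80)*(-36 - 68))) + 2*(-96)**2 = (1984/9 + 19*(-170*(-104))) + 2*9216 = (1984/9 + 19*17680) + 18432 = (1984/9 + 335920) + 18432 = 3025264/9 + 18432 = 3191152/9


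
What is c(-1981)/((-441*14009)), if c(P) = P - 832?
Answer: 2813/6177969 ≈ 0.00045533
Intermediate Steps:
c(P) = -832 + P
c(-1981)/((-441*14009)) = (-832 - 1981)/((-441*14009)) = -2813/(-6177969) = -2813*(-1/6177969) = 2813/6177969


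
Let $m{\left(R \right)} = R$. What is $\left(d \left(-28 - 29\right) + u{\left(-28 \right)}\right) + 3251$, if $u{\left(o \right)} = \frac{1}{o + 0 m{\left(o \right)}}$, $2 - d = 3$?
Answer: $\frac{92623}{28} \approx 3308.0$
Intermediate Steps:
$d = -1$ ($d = 2 - 3 = -1$)
$u{\left(o \right)} = \frac{1}{o}$ ($u{\left(o \right)} = \frac{1}{o + 0 o} = \frac{1}{o + 0} = \frac{1}{o}$)
$\left(d \left(-28 - 29\right) + u{\left(-28 \right)}\right) + 3251 = \left(- (-28 - 29) + \frac{1}{-28}\right) + 3251 = \left(\left(-1\right) \left(-57\right) - \frac{1}{28}\right) + 3251 = \left(57 - \frac{1}{28}\right) + 3251 = \frac{1595}{28} + 3251 = \frac{92623}{28}$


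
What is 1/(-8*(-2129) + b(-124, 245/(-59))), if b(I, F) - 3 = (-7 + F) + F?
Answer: 59/1004162 ≈ 5.8755e-5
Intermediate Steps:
b(I, F) = -4 + 2*F (b(I, F) = 3 + ((-7 + F) + F) = 3 + (-7 + 2*F) = -4 + 2*F)
1/(-8*(-2129) + b(-124, 245/(-59))) = 1/(-8*(-2129) + (-4 + 2*(245/(-59)))) = 1/(17032 + (-4 + 2*(245*(-1/59)))) = 1/(17032 + (-4 + 2*(-245/59))) = 1/(17032 + (-4 - 490/59)) = 1/(17032 - 726/59) = 1/(1004162/59) = 59/1004162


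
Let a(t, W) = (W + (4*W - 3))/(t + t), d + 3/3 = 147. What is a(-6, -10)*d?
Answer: 3869/6 ≈ 644.83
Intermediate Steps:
d = 146 (d = -1 + 147 = 146)
a(t, W) = (-3 + 5*W)/(2*t) (a(t, W) = (W + (-3 + 4*W))/((2*t)) = (-3 + 5*W)*(1/(2*t)) = (-3 + 5*W)/(2*t))
a(-6, -10)*d = ((½)*(-3 + 5*(-10))/(-6))*146 = ((½)*(-⅙)*(-3 - 50))*146 = ((½)*(-⅙)*(-53))*146 = (53/12)*146 = 3869/6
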